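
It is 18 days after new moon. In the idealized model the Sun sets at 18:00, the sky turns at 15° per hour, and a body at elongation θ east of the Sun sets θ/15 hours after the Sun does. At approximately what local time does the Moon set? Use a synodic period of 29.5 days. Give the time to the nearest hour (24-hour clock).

Elongation θ = 360° × 18/29.5 ≈ 219.7°.
Delay after the Sun = 219.7° / (15°/h) ≈ 14.64 h.
18:00 + 14.64 h ≈ 08:39 → 09:00 to the nearest hour.

09:00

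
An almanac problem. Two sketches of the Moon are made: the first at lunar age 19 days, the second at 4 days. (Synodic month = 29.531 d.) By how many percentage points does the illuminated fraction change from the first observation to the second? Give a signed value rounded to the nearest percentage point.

First observation: θ = 360°·19/29.531 = 231.6°, so f = 0.810.
Second observation: θ = 48.8°, f = 0.170.
Δf = 0.170 − 0.810 = -0.640, i.e. -64 pp.

-64 percentage points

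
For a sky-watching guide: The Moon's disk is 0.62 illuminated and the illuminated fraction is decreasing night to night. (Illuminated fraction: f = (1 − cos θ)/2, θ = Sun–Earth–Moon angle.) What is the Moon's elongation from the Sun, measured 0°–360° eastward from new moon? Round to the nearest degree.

From f = (1 − cos θ)/2: cos θ = 1 − 2×0.62 = -0.240; arccos → 103.9°.
Waning ⇒ past full, so θ = 360° − 103.9° = 256.1°.

256°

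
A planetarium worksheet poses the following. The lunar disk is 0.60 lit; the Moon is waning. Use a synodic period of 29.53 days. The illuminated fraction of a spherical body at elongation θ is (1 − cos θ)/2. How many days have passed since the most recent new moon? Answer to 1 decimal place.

Invert f = (1 − cos θ)/2 to get cos θ = 1 − 2(0.60) = -0.200, hence θ₀ = arccos -0.200 = 101.5°.
Since the Moon is past full (waning), take the reflex angle: θ = 360° − 101.5° = 258.5°.
That fraction of the synodic month is 258.5/360 × 29.53 d ≈ 21.20 d.

21.2 days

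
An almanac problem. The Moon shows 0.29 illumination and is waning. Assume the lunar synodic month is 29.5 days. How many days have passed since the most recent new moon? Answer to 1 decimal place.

24.2 days

Invert f = (1 − cos θ)/2 to get cos θ = 1 − 2(0.29) = 0.420, hence θ₀ = arccos 0.420 = 65.2°.
Waning ⇒ past full, so θ = 360° − 65.2° = 294.8°.
That fraction of the synodic month is 294.8/360 × 29.5 d ≈ 24.16 d.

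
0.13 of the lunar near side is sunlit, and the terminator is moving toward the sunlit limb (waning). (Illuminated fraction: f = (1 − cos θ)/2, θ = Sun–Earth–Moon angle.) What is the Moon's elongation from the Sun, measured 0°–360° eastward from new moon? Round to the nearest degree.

318°

Invert f = (1 − cos θ)/2 to get cos θ = 1 − 2(0.13) = 0.740, hence θ₀ = arccos 0.740 = 42.3°.
A waning Moon lies in 180°–360°, so θ = 360° − 42.3° = 317.7°.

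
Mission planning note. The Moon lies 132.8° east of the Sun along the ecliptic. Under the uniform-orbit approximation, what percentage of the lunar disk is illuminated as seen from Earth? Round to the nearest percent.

84%

f = (1 − cos 132.8°)/2 = (1 − (-0.679))/2 ≈ 0.840, i.e. 84%.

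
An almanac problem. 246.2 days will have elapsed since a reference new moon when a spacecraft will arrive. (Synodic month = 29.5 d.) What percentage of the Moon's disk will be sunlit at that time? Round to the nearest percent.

78%

246.2/29.5 = 8.346 lunations, so 8 complete cycles and 10.20 d into the next.
Phase angle: θ = 360°·(10.20 d)/(29.5 d) = 124.5°.
Illuminated fraction = (1 − cos 124.5°)/2 = (1 − (-0.566))/2 ≈ 0.783, so 78%.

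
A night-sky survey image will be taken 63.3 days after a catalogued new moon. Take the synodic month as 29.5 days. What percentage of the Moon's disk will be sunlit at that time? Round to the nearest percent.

20%

63.3/29.5 = 2.146 lunations, so 2 complete cycles and 4.30 d into the next.
Elongation θ = 360° × 4.30/29.5 ≈ 52.5°.
cos 52.5° = 0.609, so f = (1 − 0.609)/2 = 0.195, so 20%.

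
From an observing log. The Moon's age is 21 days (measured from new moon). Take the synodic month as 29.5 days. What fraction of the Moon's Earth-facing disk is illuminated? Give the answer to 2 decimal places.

0.62

Elongation θ = 360° × 21/29.5 ≈ 256.3°.
Illuminated fraction = (1 − cos 256.3°)/2 = (1 − (-0.237))/2 ≈ 0.619.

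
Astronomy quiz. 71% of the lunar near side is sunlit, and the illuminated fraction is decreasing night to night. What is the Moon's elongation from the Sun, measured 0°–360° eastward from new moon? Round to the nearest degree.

245°

Invert f = (1 − cos θ)/2 to get cos θ = 1 − 2(0.71) = -0.420, hence θ₀ = arccos -0.420 = 114.8°.
Waning ⇒ past full, so θ = 360° − 114.8° = 245.2°.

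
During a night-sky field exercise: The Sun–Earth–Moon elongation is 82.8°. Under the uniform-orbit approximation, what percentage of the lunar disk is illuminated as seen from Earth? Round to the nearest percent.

Half-versine of 82.8°: (1 − 0.125)/2 = 0.437, i.e. 44%.

44%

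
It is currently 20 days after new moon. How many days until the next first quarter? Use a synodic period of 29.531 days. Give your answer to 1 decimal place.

16.9 days

First quarter is 0.25 of the way through the cycle: age 0.25 × 29.531 = 7.383 d.
Already past this cycle's first quarter; the next is at 7.383 + 29.531 = 36.914 d, so 36.914 − 20 = 16.914 days.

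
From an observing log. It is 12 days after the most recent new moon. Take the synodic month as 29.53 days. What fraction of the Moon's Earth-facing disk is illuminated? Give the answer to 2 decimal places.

Elongation θ = 360° × 12/29.53 ≈ 146.3°.
With cos θ = (-0.832), the lit fraction is (1 − (-0.832))/2 ≈ 0.916.

0.92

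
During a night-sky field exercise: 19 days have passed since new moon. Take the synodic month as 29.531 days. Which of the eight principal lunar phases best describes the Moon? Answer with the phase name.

waning gibbous

At 19/29.531 of the cycle, θ ≈ 232° — the waning gibbous range.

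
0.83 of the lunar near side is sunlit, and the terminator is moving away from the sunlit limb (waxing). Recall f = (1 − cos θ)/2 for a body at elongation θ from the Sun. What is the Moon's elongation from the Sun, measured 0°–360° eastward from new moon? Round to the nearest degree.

131°

Invert f = (1 − cos θ)/2 to get cos θ = 1 − 2(0.83) = -0.660, hence θ₀ = arccos -0.660 = 131.3°.
Waxing ⇒ before full, so θ = 131.3°.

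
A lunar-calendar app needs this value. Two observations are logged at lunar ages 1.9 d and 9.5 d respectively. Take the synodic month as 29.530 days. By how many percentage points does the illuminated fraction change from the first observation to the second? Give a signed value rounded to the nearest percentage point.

+68 percentage points

First observation: θ = 360°·1.9/29.530 = 23.2°, so f = 0.040.
Second observation: θ = 115.8°, f = 0.718.
Δf = 0.718 − 0.040 = +0.677, i.e. +68 pp.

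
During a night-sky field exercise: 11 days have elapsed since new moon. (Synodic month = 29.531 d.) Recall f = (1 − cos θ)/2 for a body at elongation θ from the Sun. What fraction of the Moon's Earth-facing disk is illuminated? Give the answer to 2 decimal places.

0.85

Phase angle: θ = 360°·(11 d)/(29.531 d) = 134.1°.
Illuminated fraction = (1 − cos 134.1°)/2 = (1 − (-0.696))/2 ≈ 0.848.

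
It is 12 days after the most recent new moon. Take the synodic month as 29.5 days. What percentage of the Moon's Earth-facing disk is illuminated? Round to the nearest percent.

The Moon has covered 12/29.5 of its cycle, so θ ≈ 360° × 12/29.5 = 146.4°.
cos 146.4° = (-0.833), so f = (1 − (-0.833))/2 = 0.917, so 92%.

92%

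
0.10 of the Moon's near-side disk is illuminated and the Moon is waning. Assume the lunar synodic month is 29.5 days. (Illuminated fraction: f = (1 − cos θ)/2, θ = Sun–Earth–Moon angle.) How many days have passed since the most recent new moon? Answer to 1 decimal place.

Invert f = (1 − cos θ)/2 to get cos θ = 1 − 2(0.10) = 0.800, hence θ₀ = arccos 0.800 = 36.9°.
A waning Moon lies in 180°–360°, so θ = 360° − 36.9° = 323.1°.
That fraction of the synodic month is 323.1/360 × 29.5 d ≈ 26.48 d.

26.5 days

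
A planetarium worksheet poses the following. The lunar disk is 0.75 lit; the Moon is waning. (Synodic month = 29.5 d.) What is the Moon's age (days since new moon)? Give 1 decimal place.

19.7 days

cos θ = 1 − 2f = -0.500, giving a principal value of 120.0°.
Since the Moon is past full (waning), take the reflex angle: θ = 360° − 120.0° = 240.0°.
Age = 29.5 × 240.0°/360° ≈ 19.67 days.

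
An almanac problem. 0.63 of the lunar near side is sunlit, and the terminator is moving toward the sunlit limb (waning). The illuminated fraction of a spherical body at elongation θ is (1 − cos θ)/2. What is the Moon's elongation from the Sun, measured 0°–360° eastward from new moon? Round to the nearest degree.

255°

cos θ = 1 − 2f = -0.260, giving a principal value of 105.1°.
Since the Moon is past full (waning), take the reflex angle: θ = 360° − 105.1° = 254.9°.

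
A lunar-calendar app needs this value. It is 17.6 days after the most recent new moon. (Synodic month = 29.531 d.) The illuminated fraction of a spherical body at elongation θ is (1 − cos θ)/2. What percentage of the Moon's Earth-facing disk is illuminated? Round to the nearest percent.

91%

The Moon has covered 17.6/29.531 of its cycle, so θ ≈ 360° × 17.6/29.531 = 214.6°.
With cos θ = (-0.824), the lit fraction is (1 − (-0.824))/2 ≈ 0.912, so 91%.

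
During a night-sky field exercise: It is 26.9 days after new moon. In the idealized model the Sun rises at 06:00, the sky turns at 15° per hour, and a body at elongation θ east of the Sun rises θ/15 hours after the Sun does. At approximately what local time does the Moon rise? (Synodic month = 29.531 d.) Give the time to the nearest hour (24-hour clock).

Phase angle: θ = 360°·(26.9 d)/(29.531 d) = 327.9°.
Delay after the Sun = 327.9° / (15°/h) ≈ 21.86 h.
06:00 + 21.86 h ≈ 03:52 → 04:00 to the nearest hour.

04:00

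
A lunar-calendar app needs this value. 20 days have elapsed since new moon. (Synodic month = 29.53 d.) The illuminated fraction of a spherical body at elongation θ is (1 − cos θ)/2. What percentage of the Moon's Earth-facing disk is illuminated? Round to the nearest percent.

Phase angle: θ = 360°·(20 d)/(29.53 d) = 243.8°.
cos 243.8° = (-0.441), so f = (1 − (-0.441))/2 = 0.721, so 72%.

72%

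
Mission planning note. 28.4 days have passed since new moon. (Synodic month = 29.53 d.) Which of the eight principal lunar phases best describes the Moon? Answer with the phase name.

new moon

θ ≈ 360° × 28.4/29.53 = 346°, which falls in the new moon sector.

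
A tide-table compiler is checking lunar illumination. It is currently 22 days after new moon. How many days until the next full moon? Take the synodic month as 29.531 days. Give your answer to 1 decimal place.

22.3 days

Full moon occurs at elongation 180°, i.e. at age 29.531 × 180/360 = 14.765 d.
Already past this cycle's full moon; the next is at 14.765 + 29.531 = 44.296 d, so 44.296 − 22 = 22.296 days.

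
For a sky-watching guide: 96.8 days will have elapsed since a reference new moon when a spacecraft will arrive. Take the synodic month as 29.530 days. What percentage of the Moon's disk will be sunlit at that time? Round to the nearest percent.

59%

Reduce mod P: 96.8 − 3×29.530 = 8.21 d into the current lunation.
The Moon has covered 8.21/29.530 of its cycle, so θ ≈ 360° × 8.21/29.530 = 100.1°.
cos 100.1° = (-0.175), so f = (1 − (-0.175))/2 = 0.588, so 59%.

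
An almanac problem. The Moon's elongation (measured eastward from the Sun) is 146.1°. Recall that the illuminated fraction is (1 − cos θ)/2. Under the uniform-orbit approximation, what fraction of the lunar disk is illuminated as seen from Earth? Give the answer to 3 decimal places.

0.915

f = (1 − cos 146.1°)/2 = (1 − (-0.830))/2 ≈ 0.915.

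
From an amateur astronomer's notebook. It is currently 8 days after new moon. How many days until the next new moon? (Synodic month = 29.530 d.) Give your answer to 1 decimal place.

21.5 days

The next new moon completes the synodic month: 29.530 − 8 = 21.530 days.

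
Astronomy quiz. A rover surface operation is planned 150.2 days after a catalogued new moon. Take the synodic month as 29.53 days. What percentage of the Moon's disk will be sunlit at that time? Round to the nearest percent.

7%

Reduce mod P: 150.2 − 5×29.53 = 2.55 d into the current lunation.
Phase angle: θ = 360°·(2.55 d)/(29.53 d) = 31.1°.
cos 31.1° = 0.856, so f = (1 − 0.856)/2 = 0.072, so 7%.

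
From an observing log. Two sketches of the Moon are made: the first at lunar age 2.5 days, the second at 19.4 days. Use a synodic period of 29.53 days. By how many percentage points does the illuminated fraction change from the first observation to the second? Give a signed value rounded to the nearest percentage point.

+71 pp

θ₁ = 360° × 2.5/29.53 = 30.5°, f₁ = (1 − cos θ₁)/2 = 0.069.
θ₂ = 360° × 19.4/29.53 = 236.5°, f₂ = (1 − cos θ₂)/2 = 0.776.
Change = f₂ − f₁ = +0.707 → +71 percentage points.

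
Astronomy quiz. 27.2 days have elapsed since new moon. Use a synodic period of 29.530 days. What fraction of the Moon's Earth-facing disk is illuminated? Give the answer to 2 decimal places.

0.06

Phase angle: θ = 360°·(27.2 d)/(29.530 d) = 331.6°.
cos 331.6° = 0.880, so f = (1 − 0.880)/2 = 0.060.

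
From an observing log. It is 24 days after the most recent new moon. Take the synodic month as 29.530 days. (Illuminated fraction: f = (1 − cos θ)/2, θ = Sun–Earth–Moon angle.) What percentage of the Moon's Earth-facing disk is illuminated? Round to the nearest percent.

31%

Phase angle: θ = 360°·(24 d)/(29.530 d) = 292.6°.
With cos θ = 0.384, the lit fraction is (1 − 0.384)/2 ≈ 0.308, so 31%.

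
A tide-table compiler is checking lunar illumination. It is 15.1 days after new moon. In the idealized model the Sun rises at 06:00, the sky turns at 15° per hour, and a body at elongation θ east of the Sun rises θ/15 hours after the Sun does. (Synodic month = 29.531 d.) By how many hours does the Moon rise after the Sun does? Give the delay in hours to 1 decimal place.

Elongation θ = 360° × 15.1/29.531 ≈ 184.1°.
Delay after the Sun = 184.1° / (15°/h) ≈ 12.27 h.
So the Moon rises 12.27 h after the Sun.

12.3 h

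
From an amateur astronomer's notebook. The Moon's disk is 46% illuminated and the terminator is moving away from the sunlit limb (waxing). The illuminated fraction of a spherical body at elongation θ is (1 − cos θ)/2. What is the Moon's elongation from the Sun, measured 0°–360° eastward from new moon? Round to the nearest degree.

85°

Invert f = (1 − cos θ)/2 to get cos θ = 1 − 2(0.46) = 0.080, hence θ₀ = arccos 0.080 = 85.4°.
Waxing ⇒ before full, so θ = 85.4°.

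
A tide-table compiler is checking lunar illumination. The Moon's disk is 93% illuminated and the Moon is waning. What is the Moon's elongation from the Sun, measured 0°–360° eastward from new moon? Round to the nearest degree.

211°

From f = (1 − cos θ)/2: cos θ = 1 − 2×0.93 = -0.860; arccos → 149.3°.
Waning ⇒ past full, so θ = 360° − 149.3° = 210.7°.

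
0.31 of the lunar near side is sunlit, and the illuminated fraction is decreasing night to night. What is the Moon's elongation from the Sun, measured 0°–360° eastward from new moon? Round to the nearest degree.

cos θ = 1 − 2f = 0.380, giving a principal value of 67.7°.
Since the Moon is past full (waning), take the reflex angle: θ = 360° − 67.7° = 292.3°.

292°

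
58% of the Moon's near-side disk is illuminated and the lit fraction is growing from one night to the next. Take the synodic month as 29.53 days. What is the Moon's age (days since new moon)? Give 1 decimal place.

Invert f = (1 − cos θ)/2 to get cos θ = 1 − 2(0.58) = -0.160, hence θ₀ = arccos -0.160 = 99.2°.
Before full moon the principal value applies: θ = 99.2°.
That fraction of the synodic month is 99.2/360 × 29.53 d ≈ 8.14 d.

8.1 days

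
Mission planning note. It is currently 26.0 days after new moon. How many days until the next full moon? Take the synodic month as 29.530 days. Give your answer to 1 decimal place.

18.3 days

Full moon is 0.5 of the way through the cycle: age 0.5 × 29.530 = 14.765 d.
Already past this cycle's full moon; the next is at 14.765 + 29.530 = 44.295 d, so 44.295 − 26.0 = 18.295 days.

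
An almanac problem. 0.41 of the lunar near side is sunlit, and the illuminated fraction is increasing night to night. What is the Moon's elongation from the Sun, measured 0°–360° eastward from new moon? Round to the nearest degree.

Invert f = (1 − cos θ)/2 to get cos θ = 1 − 2(0.41) = 0.180, hence θ₀ = arccos 0.180 = 79.6°.
Waxing ⇒ before full, so θ = 79.6°.

80°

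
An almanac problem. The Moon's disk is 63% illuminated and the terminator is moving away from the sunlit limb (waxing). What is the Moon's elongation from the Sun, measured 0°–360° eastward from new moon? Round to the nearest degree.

Invert f = (1 − cos θ)/2 to get cos θ = 1 − 2(0.63) = -0.260, hence θ₀ = arccos -0.260 = 105.1°.
The Moon is waxing (0°–180°), so θ = 105.1° directly.

105°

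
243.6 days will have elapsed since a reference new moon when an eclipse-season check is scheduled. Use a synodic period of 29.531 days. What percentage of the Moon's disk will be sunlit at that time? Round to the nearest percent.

50%

243.6/29.531 = 8.249 lunations, so 8 complete cycles and 7.35 d into the next.
Elongation θ = 360° × 7.35/29.531 ≈ 89.6°.
With cos θ = 0.007, the lit fraction is (1 − 0.007)/2 ≈ 0.497, so 50%.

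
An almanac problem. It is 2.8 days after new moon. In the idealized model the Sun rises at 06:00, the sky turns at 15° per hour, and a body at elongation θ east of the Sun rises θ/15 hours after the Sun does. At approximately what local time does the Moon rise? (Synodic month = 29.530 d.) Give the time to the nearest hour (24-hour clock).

The Moon has covered 2.8/29.530 of its cycle, so θ ≈ 360° × 2.8/29.530 = 34.1°.
At 15° of sky rotation per hour, 34.1° corresponds to a 2.28 h lag.
06:00 + 2.28 h ≈ 08:17 → 08:00 to the nearest hour.

08:00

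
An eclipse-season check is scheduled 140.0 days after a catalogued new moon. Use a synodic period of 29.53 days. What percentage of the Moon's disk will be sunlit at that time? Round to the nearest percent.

Reduce mod P: 140.0 − 4×29.53 = 21.88 d into the current lunation.
Elongation θ = 360° × 21.88/29.53 ≈ 266.7°.
Illuminated fraction = (1 − cos 266.7°)/2 = (1 − (-0.057))/2 ≈ 0.528, so 53%.

53%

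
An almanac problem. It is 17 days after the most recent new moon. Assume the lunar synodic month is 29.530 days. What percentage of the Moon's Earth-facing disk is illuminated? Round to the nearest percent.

94%

Phase angle: θ = 360°·(17 d)/(29.530 d) = 207.2°.
cos 207.2° = (-0.889), so f = (1 − (-0.889))/2 = 0.945, so 94%.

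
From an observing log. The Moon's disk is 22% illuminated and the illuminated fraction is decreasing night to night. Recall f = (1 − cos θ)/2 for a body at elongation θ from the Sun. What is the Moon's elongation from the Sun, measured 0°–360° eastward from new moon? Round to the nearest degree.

cos θ = 1 − 2f = 0.560, giving a principal value of 55.9°.
A waning Moon lies in 180°–360°, so θ = 360° − 55.9° = 304.1°.

304°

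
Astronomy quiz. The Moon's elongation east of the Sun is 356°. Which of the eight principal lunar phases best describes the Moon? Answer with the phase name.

356° lies in the new moon sector of the 8-phase cycle.

new moon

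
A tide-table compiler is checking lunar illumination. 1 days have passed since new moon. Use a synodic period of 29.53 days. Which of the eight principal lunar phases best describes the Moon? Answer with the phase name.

new moon

At 1/29.53 of the cycle, θ ≈ 12° — the new moon range.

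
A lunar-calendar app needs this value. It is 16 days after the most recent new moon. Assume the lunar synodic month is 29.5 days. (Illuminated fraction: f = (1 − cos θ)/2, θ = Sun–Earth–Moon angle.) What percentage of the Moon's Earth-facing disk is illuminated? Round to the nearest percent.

Phase angle: θ = 360°·(16 d)/(29.5 d) = 195.3°.
Illuminated fraction = (1 − cos 195.3°)/2 = (1 − (-0.965))/2 ≈ 0.982, so 98%.

98%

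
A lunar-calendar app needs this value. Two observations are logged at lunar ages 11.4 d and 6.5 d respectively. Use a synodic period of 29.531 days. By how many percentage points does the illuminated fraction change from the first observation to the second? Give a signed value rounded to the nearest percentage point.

-47 pp

First observation: θ = 360°·11.4/29.531 = 139.0°, so f = 0.877.
Second observation: θ = 79.2°, f = 0.407.
Δf = 0.407 − 0.877 = -0.471, i.e. -47 pp.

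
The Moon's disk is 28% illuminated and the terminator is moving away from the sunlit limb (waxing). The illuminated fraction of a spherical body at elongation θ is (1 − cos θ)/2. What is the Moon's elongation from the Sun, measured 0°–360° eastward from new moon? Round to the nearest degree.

64°

cos θ = 1 − 2f = 0.440, giving a principal value of 63.9°.
The Moon is waxing (0°–180°), so θ = 63.9° directly.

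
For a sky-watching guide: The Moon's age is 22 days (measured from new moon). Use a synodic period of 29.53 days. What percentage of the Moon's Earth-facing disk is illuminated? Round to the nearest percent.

52%

Elongation θ = 360° × 22/29.53 ≈ 268.2°.
Illuminated fraction = (1 − cos 268.2°)/2 = (1 − (-0.031))/2 ≈ 0.516, so 52%.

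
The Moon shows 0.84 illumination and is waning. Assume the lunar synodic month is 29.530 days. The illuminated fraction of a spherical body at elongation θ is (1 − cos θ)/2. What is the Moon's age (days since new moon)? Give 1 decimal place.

From f = (1 − cos θ)/2: cos θ = 1 − 2×0.84 = -0.680; arccos → 132.8°.
A waning Moon lies in 180°–360°, so θ = 360° − 132.8° = 227.2°.
That fraction of the synodic month is 227.2/360 × 29.530 d ≈ 18.63 d.

18.6 days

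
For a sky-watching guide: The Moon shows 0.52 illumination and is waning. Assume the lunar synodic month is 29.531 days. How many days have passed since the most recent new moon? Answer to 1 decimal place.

From f = (1 − cos θ)/2: cos θ = 1 − 2×0.52 = -0.040; arccos → 92.3°.
Waning ⇒ past full, so θ = 360° − 92.3° = 267.7°.
Age = 29.531 × 267.7°/360° ≈ 21.96 days.

22.0 days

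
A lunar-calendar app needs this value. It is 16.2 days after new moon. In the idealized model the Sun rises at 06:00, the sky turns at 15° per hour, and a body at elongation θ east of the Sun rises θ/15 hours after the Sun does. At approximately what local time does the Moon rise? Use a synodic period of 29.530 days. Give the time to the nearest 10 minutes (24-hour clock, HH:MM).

Elongation θ = 360° × 16.2/29.530 ≈ 197.5°.
The Moon trails the Sun by θ/15 = 197.5/15 ≈ 13.17 hours.
06:00 + 13.166 h ≈ 19:10 → 19:10 to the nearest ten minutes.

19:10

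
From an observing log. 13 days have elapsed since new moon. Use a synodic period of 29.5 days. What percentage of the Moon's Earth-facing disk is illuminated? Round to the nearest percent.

Phase angle: θ = 360°·(13 d)/(29.5 d) = 158.6°.
With cos θ = (-0.931), the lit fraction is (1 − (-0.931))/2 ≈ 0.966, so 97%.

97%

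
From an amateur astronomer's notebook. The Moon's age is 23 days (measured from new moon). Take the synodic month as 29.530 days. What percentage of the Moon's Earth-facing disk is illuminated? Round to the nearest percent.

The Moon has covered 23/29.530 of its cycle, so θ ≈ 360° × 23/29.530 = 280.4°.
Illuminated fraction = (1 − cos 280.4°)/2 = (1 − 0.180)/2 ≈ 0.410, so 41%.

41%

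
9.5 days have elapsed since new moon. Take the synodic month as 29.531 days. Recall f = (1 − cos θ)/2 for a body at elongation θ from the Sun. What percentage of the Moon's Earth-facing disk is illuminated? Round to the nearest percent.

Elongation θ = 360° × 9.5/29.531 ≈ 115.8°.
With cos θ = (-0.435), the lit fraction is (1 − (-0.435))/2 ≈ 0.718, so 72%.

72%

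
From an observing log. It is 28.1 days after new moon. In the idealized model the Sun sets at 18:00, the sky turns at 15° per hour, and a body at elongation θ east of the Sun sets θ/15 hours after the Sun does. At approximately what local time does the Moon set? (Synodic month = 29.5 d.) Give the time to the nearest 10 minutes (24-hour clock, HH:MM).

Elongation θ = 360° × 28.1/29.5 ≈ 342.9°.
Delay after the Sun = 342.9° / (15°/h) ≈ 22.86 h.
18:00 + 22.861 h ≈ 16:52 → 16:50 to the nearest ten minutes.

16:50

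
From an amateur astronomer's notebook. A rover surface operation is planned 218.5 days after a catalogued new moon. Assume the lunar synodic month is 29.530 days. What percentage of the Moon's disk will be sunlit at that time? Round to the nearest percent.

218.5 d spans 7 complete synodic months (7 × 29.530 = 206.71 d) plus 11.79 d.
Phase angle: θ = 360°·(11.79 d)/(29.530 d) = 143.7°.
cos 143.7° = (-0.806), so f = (1 − (-0.806))/2 = 0.903, so 90%.

90%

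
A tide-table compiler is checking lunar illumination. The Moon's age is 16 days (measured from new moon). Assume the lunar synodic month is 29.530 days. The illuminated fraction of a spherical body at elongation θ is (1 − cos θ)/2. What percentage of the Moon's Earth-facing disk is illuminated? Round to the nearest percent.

98%

The Moon has covered 16/29.530 of its cycle, so θ ≈ 360° × 16/29.530 = 195.1°.
cos 195.1° = (-0.966), so f = (1 − (-0.966))/2 = 0.983, so 98%.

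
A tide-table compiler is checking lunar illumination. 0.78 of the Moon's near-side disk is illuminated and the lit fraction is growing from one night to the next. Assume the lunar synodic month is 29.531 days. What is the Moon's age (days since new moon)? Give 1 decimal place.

10.2 days

cos θ = 1 − 2f = -0.560, giving a principal value of 124.1°.
Waxing ⇒ before full, so θ = 124.1°.
Age = 29.531 × 124.1°/360° ≈ 10.18 days.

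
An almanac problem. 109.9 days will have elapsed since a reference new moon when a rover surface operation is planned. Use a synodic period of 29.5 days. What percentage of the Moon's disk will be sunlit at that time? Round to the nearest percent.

Reduce mod P: 109.9 − 3×29.5 = 21.40 d into the current lunation.
Elongation θ = 360° × 21.40/29.5 ≈ 261.2°.
With cos θ = (-0.154), the lit fraction is (1 − (-0.154))/2 ≈ 0.577, so 58%.

58%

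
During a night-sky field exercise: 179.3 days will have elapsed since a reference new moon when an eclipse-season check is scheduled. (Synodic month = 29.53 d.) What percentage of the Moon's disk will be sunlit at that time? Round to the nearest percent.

5%

179.3 d spans 6 complete synodic months (6 × 29.53 = 177.18 d) plus 2.12 d.
The Moon has covered 2.12/29.53 of its cycle, so θ ≈ 360° × 2.12/29.53 = 25.8°.
Illuminated fraction = (1 − cos 25.8°)/2 = (1 − 0.900)/2 ≈ 0.050, so 5%.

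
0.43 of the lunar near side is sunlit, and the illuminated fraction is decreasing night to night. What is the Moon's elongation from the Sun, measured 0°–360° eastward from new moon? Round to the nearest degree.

278°

From f = (1 − cos θ)/2: cos θ = 1 − 2×0.43 = 0.140; arccos → 82.0°.
Waning ⇒ past full, so θ = 360° − 82.0° = 278.0°.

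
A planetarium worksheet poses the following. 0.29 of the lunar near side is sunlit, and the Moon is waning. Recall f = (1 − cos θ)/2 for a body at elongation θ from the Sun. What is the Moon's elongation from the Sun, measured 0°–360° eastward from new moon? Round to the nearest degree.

295°

Invert f = (1 − cos θ)/2 to get cos θ = 1 − 2(0.29) = 0.420, hence θ₀ = arccos 0.420 = 65.2°.
Since the Moon is past full (waning), take the reflex angle: θ = 360° − 65.2° = 294.8°.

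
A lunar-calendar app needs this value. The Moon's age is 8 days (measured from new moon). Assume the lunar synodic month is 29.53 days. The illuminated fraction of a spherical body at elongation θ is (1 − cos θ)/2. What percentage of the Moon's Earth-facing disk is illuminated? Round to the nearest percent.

Elongation θ = 360° × 8/29.53 ≈ 97.5°.
With cos θ = (-0.131), the lit fraction is (1 − (-0.131))/2 ≈ 0.566, so 57%.

57%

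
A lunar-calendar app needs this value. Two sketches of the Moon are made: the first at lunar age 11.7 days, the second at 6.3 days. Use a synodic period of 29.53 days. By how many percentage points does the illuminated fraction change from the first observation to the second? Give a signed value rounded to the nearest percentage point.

-51 percentage points

First observation: θ = 360°·11.7/29.53 = 142.6°, so f = 0.897.
Second observation: θ = 76.8°, f = 0.386.
Δf = 0.386 − 0.897 = -0.512, i.e. -51 pp.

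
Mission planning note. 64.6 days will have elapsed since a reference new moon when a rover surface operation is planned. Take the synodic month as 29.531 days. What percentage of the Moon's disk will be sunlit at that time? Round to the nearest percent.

64.6/29.531 = 2.188 lunations, so 2 complete cycles and 5.54 d into the next.
The Moon has covered 5.54/29.531 of its cycle, so θ ≈ 360° × 5.54/29.531 = 67.5°.
Illuminated fraction = (1 − cos 67.5°)/2 = (1 − 0.382)/2 ≈ 0.309, so 31%.

31%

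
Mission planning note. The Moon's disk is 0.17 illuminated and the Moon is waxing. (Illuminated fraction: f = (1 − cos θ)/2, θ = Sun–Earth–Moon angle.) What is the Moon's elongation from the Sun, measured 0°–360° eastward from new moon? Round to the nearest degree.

From f = (1 − cos θ)/2: cos θ = 1 − 2×0.17 = 0.660; arccos → 48.7°.
Before full moon the principal value applies: θ = 48.7°.

49°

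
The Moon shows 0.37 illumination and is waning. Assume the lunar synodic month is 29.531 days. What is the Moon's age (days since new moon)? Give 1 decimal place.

Invert f = (1 − cos θ)/2 to get cos θ = 1 − 2(0.37) = 0.260, hence θ₀ = arccos 0.260 = 74.9°.
Waning ⇒ past full, so θ = 360° − 74.9° = 285.1°.
That fraction of the synodic month is 285.1/360 × 29.531 d ≈ 23.38 d.

23.4 days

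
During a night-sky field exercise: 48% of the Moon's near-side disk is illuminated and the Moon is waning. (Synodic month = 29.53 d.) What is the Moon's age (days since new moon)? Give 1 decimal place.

Invert f = (1 − cos θ)/2 to get cos θ = 1 − 2(0.48) = 0.040, hence θ₀ = arccos 0.040 = 87.7°.
Since the Moon is past full (waning), take the reflex angle: θ = 360° − 87.7° = 272.3°.
Age = 29.53 × 272.3°/360° ≈ 22.34 days.

22.3 days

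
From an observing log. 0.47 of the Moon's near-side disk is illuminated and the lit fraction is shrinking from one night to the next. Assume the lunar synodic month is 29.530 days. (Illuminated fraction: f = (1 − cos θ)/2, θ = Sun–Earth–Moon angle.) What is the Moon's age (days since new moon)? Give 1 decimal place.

22.4 days

From f = (1 − cos θ)/2: cos θ = 1 − 2×0.47 = 0.060; arccos → 86.6°.
Since the Moon is past full (waning), take the reflex angle: θ = 360° − 86.6° = 273.4°.
At 360°/29.530 d per day, 273.4° corresponds to 22.43 days.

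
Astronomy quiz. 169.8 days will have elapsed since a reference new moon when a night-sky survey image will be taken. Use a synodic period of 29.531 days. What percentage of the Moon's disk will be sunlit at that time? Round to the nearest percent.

50%

169.8 d spans 5 complete synodic months (5 × 29.531 = 147.66 d) plus 22.15 d.
The Moon has covered 22.15/29.531 of its cycle, so θ ≈ 360° × 22.15/29.531 = 270.0°.
cos 270.0° = (-0.001), so f = (1 − (-0.001))/2 = 0.500, so 50%.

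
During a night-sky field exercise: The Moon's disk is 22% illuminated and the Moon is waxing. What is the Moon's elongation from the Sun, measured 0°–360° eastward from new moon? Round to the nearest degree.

56°

From f = (1 − cos θ)/2: cos θ = 1 − 2×0.22 = 0.560; arccos → 55.9°.
Before full moon the principal value applies: θ = 55.9°.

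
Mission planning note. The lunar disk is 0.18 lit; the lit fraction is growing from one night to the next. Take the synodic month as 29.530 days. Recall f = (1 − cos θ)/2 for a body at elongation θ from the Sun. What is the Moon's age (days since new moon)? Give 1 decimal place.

From f = (1 − cos θ)/2: cos θ = 1 − 2×0.18 = 0.640; arccos → 50.2°.
Before full moon the principal value applies: θ = 50.2°.
That fraction of the synodic month is 50.2/360 × 29.530 d ≈ 4.12 d.

4.1 days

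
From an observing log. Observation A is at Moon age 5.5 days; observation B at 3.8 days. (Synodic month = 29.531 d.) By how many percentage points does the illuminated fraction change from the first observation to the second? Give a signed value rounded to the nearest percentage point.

-15 percentage points

θ₁ = 360° × 5.5/29.531 = 67.0°, f₁ = (1 − cos θ₁)/2 = 0.305.
θ₂ = 360° × 3.8/29.531 = 46.3°, f₂ = (1 − cos θ₂)/2 = 0.155.
Change = f₂ − f₁ = -0.150 → -15 percentage points.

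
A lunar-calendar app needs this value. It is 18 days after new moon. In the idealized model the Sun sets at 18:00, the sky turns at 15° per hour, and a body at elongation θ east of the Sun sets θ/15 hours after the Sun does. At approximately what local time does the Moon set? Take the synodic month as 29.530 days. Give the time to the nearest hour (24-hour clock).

Elongation θ = 360° × 18/29.530 ≈ 219.4°.
Delay after the Sun = 219.4° / (15°/h) ≈ 14.63 h.
18:00 + 14.63 h ≈ 08:38 → 09:00 to the nearest hour.

09:00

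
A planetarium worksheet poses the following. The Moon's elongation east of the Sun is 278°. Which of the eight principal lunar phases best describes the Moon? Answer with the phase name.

278° lies in the last quarter sector of the 8-phase cycle.

last quarter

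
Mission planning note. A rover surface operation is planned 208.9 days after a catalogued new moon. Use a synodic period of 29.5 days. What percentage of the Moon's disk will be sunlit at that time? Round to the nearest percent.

6%

208.9/29.5 = 7.081 lunations, so 7 complete cycles and 2.40 d into the next.
Elongation θ = 360° × 2.40/29.5 ≈ 29.3°.
Illuminated fraction = (1 − cos 29.3°)/2 = (1 − 0.872)/2 ≈ 0.064, so 6%.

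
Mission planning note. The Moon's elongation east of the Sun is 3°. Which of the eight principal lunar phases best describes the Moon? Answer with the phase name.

The new moon sector spans roughly -22°–22°; 3° falls inside it.

new moon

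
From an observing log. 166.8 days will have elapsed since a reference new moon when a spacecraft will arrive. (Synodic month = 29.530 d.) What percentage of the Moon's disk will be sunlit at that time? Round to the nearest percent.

166.8/29.530 = 5.648 lunations, so 5 complete cycles and 19.15 d into the next.
Phase angle: θ = 360°·(19.15 d)/(29.530 d) = 233.5°.
Illuminated fraction = (1 − cos 233.5°)/2 = (1 − (-0.595))/2 ≈ 0.798, so 80%.

80%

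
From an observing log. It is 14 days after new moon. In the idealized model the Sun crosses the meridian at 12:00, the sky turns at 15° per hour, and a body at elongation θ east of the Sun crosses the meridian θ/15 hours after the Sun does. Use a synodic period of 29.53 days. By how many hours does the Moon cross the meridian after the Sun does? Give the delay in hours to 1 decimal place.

The Moon has covered 14/29.53 of its cycle, so θ ≈ 360° × 14/29.53 = 170.7°.
The Moon trails the Sun by θ/15 = 170.7/15 ≈ 11.38 hours.
So the Moon crosses the meridian 11.38 h after the Sun.

11.4 h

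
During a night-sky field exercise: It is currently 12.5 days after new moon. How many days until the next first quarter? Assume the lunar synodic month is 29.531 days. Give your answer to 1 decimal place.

First quarter occurs at elongation 90°, i.e. at age 29.531 × 90/360 = 7.383 d.
This lunation's first quarter (7.383 d) has passed, so add one period: 36.914 − 12.5 = 24.414 days.

24.4 days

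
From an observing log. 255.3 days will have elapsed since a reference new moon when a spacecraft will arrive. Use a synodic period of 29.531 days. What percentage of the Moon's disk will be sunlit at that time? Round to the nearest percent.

255.3/29.531 = 8.645 lunations, so 8 complete cycles and 19.05 d into the next.
The Moon has covered 19.05/29.531 of its cycle, so θ ≈ 360° × 19.05/29.531 = 232.3°.
Illuminated fraction = (1 − cos 232.3°)/2 = (1 − (-0.612))/2 ≈ 0.806, so 81%.

81%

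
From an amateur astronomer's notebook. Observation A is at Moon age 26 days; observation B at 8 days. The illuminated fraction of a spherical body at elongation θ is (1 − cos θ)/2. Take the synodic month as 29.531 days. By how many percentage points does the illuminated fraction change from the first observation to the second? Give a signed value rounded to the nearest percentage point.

+43 percentage points

θ₁ = 360° × 26/29.531 = 317.0°, f₁ = (1 − cos θ₁)/2 = 0.135.
θ₂ = 360° × 8/29.531 = 97.5°, f₂ = (1 − cos θ₂)/2 = 0.565.
Change = f₂ − f₁ = +0.431 → +43 percentage points.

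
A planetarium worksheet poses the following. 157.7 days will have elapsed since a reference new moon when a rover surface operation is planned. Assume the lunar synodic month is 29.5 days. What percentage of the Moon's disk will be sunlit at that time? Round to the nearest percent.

157.7/29.5 = 5.346 lunations, so 5 complete cycles and 10.20 d into the next.
The Moon has covered 10.20/29.5 of its cycle, so θ ≈ 360° × 10.20/29.5 = 124.5°.
With cos θ = (-0.566), the lit fraction is (1 − (-0.566))/2 ≈ 0.783, so 78%.

78%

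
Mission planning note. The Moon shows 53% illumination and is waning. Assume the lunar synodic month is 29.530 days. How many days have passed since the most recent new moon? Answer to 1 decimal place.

21.9 days

cos θ = 1 − 2f = -0.060, giving a principal value of 93.4°.
Waning ⇒ past full, so θ = 360° − 93.4° = 266.6°.
That fraction of the synodic month is 266.6/360 × 29.530 d ≈ 21.87 d.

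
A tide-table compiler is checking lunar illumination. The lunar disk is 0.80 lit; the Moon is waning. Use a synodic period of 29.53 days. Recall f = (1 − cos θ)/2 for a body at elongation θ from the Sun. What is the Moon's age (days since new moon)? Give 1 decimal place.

19.1 days

Invert f = (1 − cos θ)/2 to get cos θ = 1 − 2(0.80) = -0.600, hence θ₀ = arccos -0.600 = 126.9°.
Waning ⇒ past full, so θ = 360° − 126.9° = 233.1°.
Age = 29.53 × 233.1°/360° ≈ 19.12 days.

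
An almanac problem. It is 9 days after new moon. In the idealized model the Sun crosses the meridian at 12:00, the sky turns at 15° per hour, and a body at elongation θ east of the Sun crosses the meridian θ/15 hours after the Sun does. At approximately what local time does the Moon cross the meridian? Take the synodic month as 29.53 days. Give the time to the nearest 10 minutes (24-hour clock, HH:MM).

19:20

The Moon has covered 9/29.53 of its cycle, so θ ≈ 360° × 9/29.53 = 109.7°.
At 15° of sky rotation per hour, 109.7° corresponds to a 7.31 h lag.
12:00 + 7.315 h ≈ 19:19 → 19:20 to the nearest ten minutes.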